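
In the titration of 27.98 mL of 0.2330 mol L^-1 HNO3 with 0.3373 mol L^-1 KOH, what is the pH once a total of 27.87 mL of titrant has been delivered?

n(acid) = 0.2330 x 0.02798 = 0.006519 mol; n(KOH) added = 0.3373 x 0.02787 = 0.009401 mol.
Base is in excess by 0.009401 - 0.006519 = 0.002881 mol in a total volume of 0.05585 L.
[OH^-] = 0.002881/0.05585 = 0.05159 M, so pOH = 1.29 and pH = 14.00 - 1.29 = 12.71.

12.71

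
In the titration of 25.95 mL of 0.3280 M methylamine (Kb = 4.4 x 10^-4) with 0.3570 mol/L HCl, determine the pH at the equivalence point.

5.71

n(CH3NH2) = 0.3280 x 0.02595 = 0.008512 mol; V(HCl) at equivalence = 0.008512/0.3570 = 0.02384 L.
At equivalence the base is fully converted to CH3NH3+; total volume = 0.04979 L, so [CH3NH3+] = 0.008512/0.04979 = 0.1709 M.
Ka(CH3NH3+) = Kw/Kb = 1.0e-14 / 4.4 x 10^-4 = 2.27e-11.
[H^+] = sqrt(Ka x [CH3NH3+]) = sqrt(2.27e-11 x 0.1709) = 1.97e-6 M.
pH = -log(1.97e-6) = 5.71.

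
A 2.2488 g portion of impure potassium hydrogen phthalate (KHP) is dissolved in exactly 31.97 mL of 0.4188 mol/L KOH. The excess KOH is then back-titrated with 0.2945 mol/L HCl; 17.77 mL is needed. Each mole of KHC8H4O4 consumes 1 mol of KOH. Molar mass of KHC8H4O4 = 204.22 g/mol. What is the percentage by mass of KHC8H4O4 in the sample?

Total n(KOH) added = 0.4188 x 0.03197 = 0.01339 mol.
n(HCl) used = 0.2945 x 0.01777 = 0.005233 mol, which equals the excess n(KOH).
So n(KOH) consumed by the sample = 0.01339 - 0.005233 = 0.008156 mol.
n(KHC8H4O4) = 0.008156 / 1 = 0.008156 mol.
mass KHC8H4O4 = 0.008156 x 204.22 = 1.666 g, so %KHC8H4O4 = 1.666/2.2488 x 100 = 74.1%.

74.1%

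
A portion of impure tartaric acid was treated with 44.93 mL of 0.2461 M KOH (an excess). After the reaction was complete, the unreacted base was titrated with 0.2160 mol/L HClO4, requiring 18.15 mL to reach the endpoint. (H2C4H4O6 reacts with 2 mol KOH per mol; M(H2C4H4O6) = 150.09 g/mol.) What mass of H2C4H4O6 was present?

Total n(KOH) added = 0.2461 x 0.04493 = 0.01106 mol.
n(HClO4) used = 0.2160 x 0.01815 = 0.003920 mol, which equals the excess n(KOH).
So n(KOH) consumed by the sample = 0.01106 - 0.003920 = 0.007137 mol.
n(H2C4H4O6) = 0.007137 / 2 = 0.003568 mol.
mass = 0.003568 mol x 150.09 g/mol = 0.536 g.

0.536 g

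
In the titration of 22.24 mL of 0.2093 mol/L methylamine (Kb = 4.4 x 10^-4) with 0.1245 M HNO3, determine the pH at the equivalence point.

5.88

n(CH3NH2) = 0.2093 x 0.02224 = 0.004655 mol; V(HNO3) at equivalence = 0.004655/0.1245 = 0.03739 L.
At equivalence the base is fully converted to CH3NH3+; total volume = 0.05963 L, so [CH3NH3+] = 0.004655/0.05963 = 0.07806 M.
Ka(CH3NH3+) = Kw/Kb = 1.0e-14 / 4.4 x 10^-4 = 2.27e-11.
[H^+] = sqrt(Ka x [CH3NH3+]) = sqrt(2.27e-11 x 0.07806) = 1.33e-6 M.
pH = -log(1.33e-6) = 5.88.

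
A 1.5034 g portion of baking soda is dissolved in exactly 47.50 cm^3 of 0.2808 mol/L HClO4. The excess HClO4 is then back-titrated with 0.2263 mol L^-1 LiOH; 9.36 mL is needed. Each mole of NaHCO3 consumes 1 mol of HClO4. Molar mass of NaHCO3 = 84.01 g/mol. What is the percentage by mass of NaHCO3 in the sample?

62.7%

Total n(HClO4) added = 0.2808 x 0.04750 = 0.01334 mol.
n(LiOH) used = 0.2263 x 0.009360 = 0.002118 mol, which equals the excess n(HClO4).
So n(HClO4) consumed by the sample = 0.01334 - 0.002118 = 0.01122 mol.
n(NaHCO3) = 0.01122 / 1 = 0.01122 mol.
mass NaHCO3 = 0.01122 x 84.01 = 0.9426 g, so %NaHCO3 = 0.9426/1.5034 x 100 = 62.7%.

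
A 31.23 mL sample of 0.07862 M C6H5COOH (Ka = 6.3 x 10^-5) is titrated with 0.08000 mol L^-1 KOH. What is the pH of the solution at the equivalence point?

n(C6H5COOH) = 0.07862 x 0.03123 = 0.002455 mol; V(KOH) at equivalence = 0.002455/0.08000 = 0.03069 L.
At equivalence all the acid is converted to C6H5COO-; total volume = 0.03123 + 0.03069 = 0.06192 L, so [C6H5COO-] = 0.002455/0.06192 = 0.03965 M.
Kb = Kw/Ka = 1.0e-14 / 6.3 x 10^-5 = 1.59e-10.
[OH^-] = sqrt(Kb x [C6H5COO-]) = sqrt(1.59e-10 x 0.03965) = 2.51e-6 M.
pOH = 5.60, so pH = 14.00 - 5.60 = 8.40.

8.40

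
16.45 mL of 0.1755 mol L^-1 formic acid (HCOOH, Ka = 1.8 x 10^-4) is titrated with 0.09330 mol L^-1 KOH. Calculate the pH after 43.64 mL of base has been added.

12.29

n(acid) = 0.1755 x 0.01645 = 0.002887 mol; n(KOH) added = 0.09330 x 0.04364 = 0.004072 mol.
Base is in excess by 0.004072 - 0.002887 = 0.001185 mol in a total volume of 0.06009 L.
[OH^-] = 0.001185/0.06009 = 0.01971 M, so pOH = 1.71 and pH = 14.00 - 1.71 = 12.29.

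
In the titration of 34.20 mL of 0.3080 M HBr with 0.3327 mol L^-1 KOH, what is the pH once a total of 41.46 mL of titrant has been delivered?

n(acid) = 0.3080 x 0.03420 = 0.01053 mol; n(KOH) added = 0.3327 x 0.04146 = 0.01379 mol.
Base is in excess by 0.01379 - 0.01053 = 0.003260 mol in a total volume of 0.07566 L.
[OH^-] = 0.003260/0.07566 = 0.04309 M, so pOH = 1.37 and pH = 14.00 - 1.37 = 12.63.

12.63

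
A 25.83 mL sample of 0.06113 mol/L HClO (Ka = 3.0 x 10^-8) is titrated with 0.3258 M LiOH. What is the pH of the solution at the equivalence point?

10.12

n(HClO) = 0.06113 x 0.02583 = 0.001579 mol; V(LiOH) at equivalence = 0.001579/0.3258 = 0.004846 L.
At equivalence all the acid is converted to ClO-; total volume = 0.02583 + 0.004846 = 0.03068 L, so [ClO-] = 0.001579/0.03068 = 0.05147 M.
Kb = Kw/Ka = 1.0e-14 / 3.0 x 10^-8 = 3.33e-7.
[OH^-] = sqrt(Kb x [ClO-]) = sqrt(3.33e-7 x 0.05147) = 0.000131 M.
pOH = 3.88, so pH = 14.00 - 3.88 = 10.12.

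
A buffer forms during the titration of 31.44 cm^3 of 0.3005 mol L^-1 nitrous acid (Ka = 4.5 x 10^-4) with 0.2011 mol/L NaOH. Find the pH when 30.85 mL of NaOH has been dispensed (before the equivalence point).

Initial n(HNO2) = 0.3005 x 0.03144 = 0.009448 mol.
n(NaOH) added = 0.2011 x 0.03085 = 0.006204 mol, converting that many moles of HNO2 to NO2-.
Remaining n(HNO2) = 0.003244 mol; n(NO2-) = 0.006204 mol.
By Henderson-Hasselbalch, pH = pKa + log([A^-]/[HA]) = 3.35 + log(0.006204/0.003244) = 3.35 + (+0.28) = 3.63.

3.63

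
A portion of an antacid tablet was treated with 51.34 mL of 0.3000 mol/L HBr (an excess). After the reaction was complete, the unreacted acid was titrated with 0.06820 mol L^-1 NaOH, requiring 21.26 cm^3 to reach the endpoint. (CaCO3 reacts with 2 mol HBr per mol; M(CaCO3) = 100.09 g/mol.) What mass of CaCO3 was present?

0.698 g

Total n(HBr) added = 0.3000 x 0.05134 = 0.01540 mol.
n(NaOH) used = 0.06820 x 0.02126 = 0.001450 mol, which equals the excess n(HBr).
So n(HBr) consumed by the sample = 0.01540 - 0.001450 = 0.01395 mol.
n(CaCO3) = 0.01395 / 2 = 0.006976 mol.
mass = 0.006976 mol x 100.09 g/mol = 0.698 g.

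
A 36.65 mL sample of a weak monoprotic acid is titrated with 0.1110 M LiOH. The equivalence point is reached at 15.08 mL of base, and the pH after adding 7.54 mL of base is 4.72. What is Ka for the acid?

1.9 x 10^-5

7.54 mL is half of the equivalence volume, so this is the half-equivalence point where [HA] = [A^-].
At half-equivalence pH = pKa, so pKa = 4.72.
Ka = 10^(-4.72) = 1.9 x 10^-5.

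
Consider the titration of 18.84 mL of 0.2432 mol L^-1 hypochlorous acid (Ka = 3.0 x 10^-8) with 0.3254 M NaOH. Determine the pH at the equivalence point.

10.33

n(HClO) = 0.2432 x 0.01884 = 0.004582 mol; V(NaOH) at equivalence = 0.004582/0.3254 = 0.01408 L.
At equivalence all the acid is converted to ClO-; total volume = 0.01884 + 0.01408 = 0.03292 L, so [ClO-] = 0.004582/0.03292 = 0.1392 M.
Kb = Kw/Ka = 1.0e-14 / 3.0 x 10^-8 = 3.33e-7.
[OH^-] = sqrt(Kb x [ClO-]) = sqrt(3.33e-7 x 0.1392) = 0.000215 M.
pOH = 3.67, so pH = 14.00 - 3.67 = 10.33.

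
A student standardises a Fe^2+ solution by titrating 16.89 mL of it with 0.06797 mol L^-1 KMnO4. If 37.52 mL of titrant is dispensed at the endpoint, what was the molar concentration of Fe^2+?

0.755 M

n(KMnO4) = 0.06797 x 0.03752 = 0.002550 mol.
From the balanced equation, 1 mol KMnO4 reacts with 5 mol Fe^2+, so n(Fe^2+) = 0.002550 x 5/1 = 0.01275 mol.
[Fe^2+] = 0.01275 / 0.01689 L = 0.755 M.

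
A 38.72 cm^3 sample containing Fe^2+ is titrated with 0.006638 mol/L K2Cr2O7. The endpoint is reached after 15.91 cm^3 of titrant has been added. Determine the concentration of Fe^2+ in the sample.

n(K2Cr2O7) = 0.006638 x 0.01591 = 0.0001056 mol.
From the balanced equation, 1 mol K2Cr2O7 reacts with 6 mol Fe^2+, so n(Fe^2+) = 0.0001056 x 6/1 = 0.0006337 mol.
[Fe^2+] = 0.0006337 / 0.03872 L = 0.0164 M.

0.0164 M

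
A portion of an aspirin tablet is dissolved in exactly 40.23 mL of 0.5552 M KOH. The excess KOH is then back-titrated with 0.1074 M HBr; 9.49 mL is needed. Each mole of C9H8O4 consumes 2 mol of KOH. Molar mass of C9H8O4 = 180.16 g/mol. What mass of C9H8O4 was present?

1.92 g

Total n(KOH) added = 0.5552 x 0.04023 = 0.02234 mol.
n(HBr) used = 0.1074 x 0.009490 = 0.001019 mol, which equals the excess n(KOH).
So n(KOH) consumed by the sample = 0.02234 - 0.001019 = 0.02132 mol.
n(C9H8O4) = 0.02132 / 2 = 0.01066 mol.
mass = 0.01066 mol x 180.16 g/mol = 1.92 g.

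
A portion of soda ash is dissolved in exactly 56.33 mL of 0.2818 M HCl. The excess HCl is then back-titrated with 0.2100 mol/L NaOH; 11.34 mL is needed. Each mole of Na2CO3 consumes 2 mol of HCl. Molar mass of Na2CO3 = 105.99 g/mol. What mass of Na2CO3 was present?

0.715 g

Total n(HCl) added = 0.2818 x 0.05633 = 0.01587 mol.
n(NaOH) used = 0.2100 x 0.01134 = 0.002381 mol, which equals the excess n(HCl).
So n(HCl) consumed by the sample = 0.01587 - 0.002381 = 0.01349 mol.
n(Na2CO3) = 0.01349 / 2 = 0.006746 mol.
mass = 0.006746 mol x 105.99 g/mol = 0.715 g.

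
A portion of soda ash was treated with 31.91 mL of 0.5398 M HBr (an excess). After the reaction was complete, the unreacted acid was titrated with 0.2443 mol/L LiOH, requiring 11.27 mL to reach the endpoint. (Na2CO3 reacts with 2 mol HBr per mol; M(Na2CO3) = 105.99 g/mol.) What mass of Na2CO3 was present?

Total n(HBr) added = 0.5398 x 0.03191 = 0.01723 mol.
n(LiOH) used = 0.2443 x 0.01127 = 0.002753 mol, which equals the excess n(HBr).
So n(HBr) consumed by the sample = 0.01723 - 0.002753 = 0.01447 mol.
n(Na2CO3) = 0.01447 / 2 = 0.007236 mol.
mass = 0.007236 mol x 105.99 g/mol = 0.767 g.

0.767 g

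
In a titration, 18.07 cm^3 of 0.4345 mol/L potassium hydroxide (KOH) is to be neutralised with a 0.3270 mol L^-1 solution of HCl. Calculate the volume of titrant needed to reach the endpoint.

n(KOH) = 0.4345 mol/L x 0.01807 L = 0.007851 mol.
At equivalence n(HCl) = n(KOH) = 0.007851 mol.
V(HCl) = 0.007851 / 0.3270 = 0.02401 L = 24.0 mL.

24.0 mL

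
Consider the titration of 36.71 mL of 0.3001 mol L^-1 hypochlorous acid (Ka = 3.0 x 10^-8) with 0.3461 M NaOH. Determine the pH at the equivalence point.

10.36

n(HClO) = 0.3001 x 0.03671 = 0.01102 mol; V(NaOH) at equivalence = 0.01102/0.3461 = 0.03183 L.
At equivalence all the acid is converted to ClO-; total volume = 0.03671 + 0.03183 = 0.06854 L, so [ClO-] = 0.01102/0.06854 = 0.1607 M.
Kb = Kw/Ka = 1.0e-14 / 3.0 x 10^-8 = 3.33e-7.
[OH^-] = sqrt(Kb x [ClO-]) = sqrt(3.33e-7 x 0.1607) = 0.000231 M.
pOH = 3.64, so pH = 14.00 - 3.64 = 10.36.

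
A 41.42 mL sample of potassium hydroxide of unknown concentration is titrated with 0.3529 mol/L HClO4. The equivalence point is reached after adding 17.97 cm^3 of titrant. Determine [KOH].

0.153 M

n(HClO4) delivered = 0.3529 x 0.01797 = 0.006342 mol.
For a 1:1 reaction, n(KOH) = 0.006342 mol.
[KOH] = 0.006342 mol / 0.04142 L = 0.153 M.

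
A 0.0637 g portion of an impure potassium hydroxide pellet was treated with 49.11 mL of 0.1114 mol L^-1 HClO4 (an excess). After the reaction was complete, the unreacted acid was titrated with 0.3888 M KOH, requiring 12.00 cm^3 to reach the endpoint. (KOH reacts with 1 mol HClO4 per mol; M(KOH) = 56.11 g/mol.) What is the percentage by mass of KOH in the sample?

70.9%

Total n(HClO4) added = 0.1114 x 0.04911 = 0.005471 mol.
n(KOH) used = 0.3888 x 0.01200 = 0.004666 mol, which equals the excess n(HClO4).
So n(HClO4) consumed by the sample = 0.005471 - 0.004666 = 0.0008053 mol.
n(KOH) = 0.0008053 / 1 = 0.0008053 mol.
mass KOH = 0.0008053 x 56.11 = 0.04518 g, so %KOH = 0.04518/0.0637 x 100 = 70.9%.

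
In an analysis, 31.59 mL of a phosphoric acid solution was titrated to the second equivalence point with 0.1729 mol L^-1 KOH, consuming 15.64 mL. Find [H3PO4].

n(KOH) = 0.1729 x 0.01564 = 0.002704 mol.
At the second equivalence point, 2 mol OH^- react per mol H3PO4, so n(H3PO4) = 0.002704 / 2 = 0.001352 mol.
[H3PO4] = 0.001352 / 0.03159 L = 0.0428 M.

0.0428 M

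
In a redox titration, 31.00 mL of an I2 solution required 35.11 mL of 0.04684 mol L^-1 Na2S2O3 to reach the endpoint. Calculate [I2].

n(Na2S2O3) = 0.04684 x 0.03511 = 0.001645 mol.
From the balanced equation, 2 mol Na2S2O3 reacts with 1 mol I2, so n(I2) = 0.001645 x 1/2 = 0.0008223 mol.
[I2] = 0.0008223 / 0.03100 L = 0.0265 M.

0.0265 M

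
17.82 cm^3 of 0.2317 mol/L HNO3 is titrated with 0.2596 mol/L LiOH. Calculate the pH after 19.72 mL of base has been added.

12.42

n(acid) = 0.2317 x 0.01782 = 0.004129 mol; n(LiOH) added = 0.2596 x 0.01972 = 0.005119 mol.
Base is in excess by 0.005119 - 0.004129 = 0.0009904 mol in a total volume of 0.03754 L.
[OH^-] = 0.0009904/0.03754 = 0.02638 M, so pOH = 1.58 and pH = 14.00 - 1.58 = 12.42.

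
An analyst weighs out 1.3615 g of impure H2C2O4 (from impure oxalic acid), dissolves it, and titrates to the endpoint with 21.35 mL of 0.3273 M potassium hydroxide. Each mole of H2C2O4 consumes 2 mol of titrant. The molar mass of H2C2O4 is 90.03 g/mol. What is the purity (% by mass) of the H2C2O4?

23.1%

n(KOH) = 0.3273 x 0.02135 = 0.006988 mol.
n(H2C2O4) = 0.006988 / 2 = 0.003494 mol.
mass of H2C2O4 = 0.003494 x 90.03 = 0.3146 g.
% purity = 0.3146 / 1.3615 x 100 = 23.1%.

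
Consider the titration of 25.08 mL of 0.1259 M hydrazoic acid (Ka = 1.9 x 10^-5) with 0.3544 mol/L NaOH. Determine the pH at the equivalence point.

n(HN3) = 0.1259 x 0.02508 = 0.003158 mol; V(NaOH) at equivalence = 0.003158/0.3544 = 0.008910 L.
At equivalence all the acid is converted to N3-; total volume = 0.02508 + 0.008910 = 0.03399 L, so [N3-] = 0.003158/0.03399 = 0.09290 M.
Kb = Kw/Ka = 1.0e-14 / 1.9 x 10^-5 = 5.26e-10.
[OH^-] = sqrt(Kb x [N3-]) = sqrt(5.26e-10 x 0.09290) = 6.99e-6 M.
pOH = 5.16, so pH = 14.00 - 5.16 = 8.84.

8.84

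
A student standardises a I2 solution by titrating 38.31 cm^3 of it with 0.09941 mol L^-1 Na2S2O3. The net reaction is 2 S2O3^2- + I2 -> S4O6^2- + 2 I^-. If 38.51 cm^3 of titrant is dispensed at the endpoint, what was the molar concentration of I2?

0.0500 M

n(Na2S2O3) = 0.09941 x 0.03851 = 0.003828 mol.
From the balanced equation, 2 mol Na2S2O3 reacts with 1 mol I2, so n(I2) = 0.003828 x 1/2 = 0.001914 mol.
[I2] = 0.001914 / 0.03831 L = 0.0500 M.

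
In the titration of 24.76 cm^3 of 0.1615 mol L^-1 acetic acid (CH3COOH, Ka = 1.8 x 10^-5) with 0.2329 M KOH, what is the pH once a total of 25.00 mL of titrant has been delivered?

12.56

n(acid) = 0.1615 x 0.02476 = 0.003999 mol; n(KOH) added = 0.2329 x 0.02500 = 0.005822 mol.
Base is in excess by 0.005822 - 0.003999 = 0.001824 mol in a total volume of 0.04976 L.
[OH^-] = 0.001824/0.04976 = 0.03665 M, so pOH = 1.44 and pH = 14.00 - 1.44 = 12.56.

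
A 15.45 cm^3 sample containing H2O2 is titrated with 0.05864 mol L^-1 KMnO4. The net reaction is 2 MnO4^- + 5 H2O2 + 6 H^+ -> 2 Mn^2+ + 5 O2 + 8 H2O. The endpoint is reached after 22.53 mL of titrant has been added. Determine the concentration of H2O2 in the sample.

n(KMnO4) = 0.05864 x 0.02253 = 0.001321 mol.
From the balanced equation, 2 mol KMnO4 reacts with 5 mol H2O2, so n(H2O2) = 0.001321 x 5/2 = 0.003303 mol.
[H2O2] = 0.003303 / 0.01545 L = 0.214 M.

0.214 M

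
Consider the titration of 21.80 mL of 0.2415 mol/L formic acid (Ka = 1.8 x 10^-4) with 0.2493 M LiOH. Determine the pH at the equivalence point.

n(HCOOH) = 0.2415 x 0.02180 = 0.005265 mol; V(LiOH) at equivalence = 0.005265/0.2493 = 0.02112 L.
At equivalence all the acid is converted to HCOO-; total volume = 0.02180 + 0.02112 = 0.04292 L, so [HCOO-] = 0.005265/0.04292 = 0.1227 M.
Kb = Kw/Ka = 1.0e-14 / 1.8 x 10^-4 = 5.56e-11.
[OH^-] = sqrt(Kb x [HCOO-]) = sqrt(5.56e-11 x 0.1227) = 2.61e-6 M.
pOH = 5.58, so pH = 14.00 - 5.58 = 8.42.

8.42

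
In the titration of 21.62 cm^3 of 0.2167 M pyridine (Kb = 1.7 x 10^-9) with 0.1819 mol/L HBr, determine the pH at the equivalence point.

n(C5H5N) = 0.2167 x 0.02162 = 0.004685 mol; V(HBr) at equivalence = 0.004685/0.1819 = 0.02576 L.
At equivalence the base is fully converted to C5H5NH+; total volume = 0.04738 L, so [C5H5NH+] = 0.004685/0.04738 = 0.09889 M.
Ka(C5H5NH+) = Kw/Kb = 1.0e-14 / 1.7 x 10^-9 = 5.88e-6.
[H^+] = sqrt(Ka x [C5H5NH+]) = sqrt(5.88e-6 x 0.09889) = 0.000763 M.
pH = -log(0.000763) = 3.12.

3.12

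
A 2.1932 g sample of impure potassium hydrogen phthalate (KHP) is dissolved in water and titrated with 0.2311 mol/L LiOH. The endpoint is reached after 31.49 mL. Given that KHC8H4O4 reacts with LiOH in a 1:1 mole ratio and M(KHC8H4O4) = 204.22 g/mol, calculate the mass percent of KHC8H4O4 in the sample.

n(LiOH) = 0.2311 x 0.03149 = 0.007277 mol.
n(KHC8H4O4) = 0.007277 / 1 = 0.007277 mol.
mass of KHC8H4O4 = 0.007277 x 204.22 = 1.486 g.
% purity = 1.486 / 2.1932 x 100 = 67.8%.

67.8%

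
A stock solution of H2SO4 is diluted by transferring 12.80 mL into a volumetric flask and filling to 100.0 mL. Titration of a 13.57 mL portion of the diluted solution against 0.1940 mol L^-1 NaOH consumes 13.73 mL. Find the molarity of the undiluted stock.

0.767 M

n(NaOH) = 0.1940 x 0.01373 = 0.002664 mol.
n(H2SO4) in the aliquot = 0.002664 x 1/2 = 0.001332 mol.
[diluted H2SO4] = 0.001332 / 0.01357 = 0.09814 M.
Dilution factor = 100.0/12.80 = 7.812, so [stock] = 0.09814 x 7.812 = 0.767 M.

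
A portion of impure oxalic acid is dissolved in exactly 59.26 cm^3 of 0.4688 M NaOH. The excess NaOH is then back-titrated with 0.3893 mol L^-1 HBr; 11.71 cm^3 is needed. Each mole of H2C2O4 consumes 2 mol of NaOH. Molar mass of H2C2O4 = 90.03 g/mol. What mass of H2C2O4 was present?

1.05 g

Total n(NaOH) added = 0.4688 x 0.05926 = 0.02778 mol.
n(HBr) used = 0.3893 x 0.01171 = 0.004559 mol, which equals the excess n(NaOH).
So n(NaOH) consumed by the sample = 0.02778 - 0.004559 = 0.02322 mol.
n(H2C2O4) = 0.02322 / 2 = 0.01161 mol.
mass = 0.01161 mol x 90.03 g/mol = 1.05 g.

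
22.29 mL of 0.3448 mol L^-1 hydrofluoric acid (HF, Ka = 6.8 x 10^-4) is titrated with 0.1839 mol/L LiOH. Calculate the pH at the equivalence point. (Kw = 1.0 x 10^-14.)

n(HF) = 0.3448 x 0.02229 = 0.007686 mol; V(LiOH) at equivalence = 0.007686/0.1839 = 0.04179 L.
At equivalence all the acid is converted to F-; total volume = 0.02229 + 0.04179 = 0.06408 L, so [F-] = 0.007686/0.06408 = 0.1199 M.
Kb = Kw/Ka = 1.0e-14 / 6.8 x 10^-4 = 1.47e-11.
[OH^-] = sqrt(Kb x [F-]) = sqrt(1.47e-11 x 0.1199) = 1.33e-6 M.
pOH = 5.88, so pH = 14.00 - 5.88 = 8.12.

8.12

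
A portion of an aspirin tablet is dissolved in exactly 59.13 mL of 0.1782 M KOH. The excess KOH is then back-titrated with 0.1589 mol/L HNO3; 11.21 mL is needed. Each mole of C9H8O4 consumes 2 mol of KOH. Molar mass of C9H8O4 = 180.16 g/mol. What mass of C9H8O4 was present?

0.789 g

Total n(KOH) added = 0.1782 x 0.05913 = 0.01054 mol.
n(HNO3) used = 0.1589 x 0.01121 = 0.001781 mol, which equals the excess n(KOH).
So n(KOH) consumed by the sample = 0.01054 - 0.001781 = 0.008756 mol.
n(C9H8O4) = 0.008756 / 2 = 0.004378 mol.
mass = 0.004378 mol x 180.16 g/mol = 0.789 g.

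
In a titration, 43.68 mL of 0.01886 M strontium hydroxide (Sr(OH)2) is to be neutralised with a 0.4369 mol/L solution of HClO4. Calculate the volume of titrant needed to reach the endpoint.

n(Sr(OH)2) = 0.01886 mol/L x 0.04368 L = 0.0008238 mol.
The neutralisation is 1 Sr(OH)2 : 2 HClO4, so n(HClO4) = 0.0008238 x 2/1 = 0.001648 mol.
V(HClO4) = 0.001648 / 0.4369 = 0.003771 L = 3.77 mL.

3.77 mL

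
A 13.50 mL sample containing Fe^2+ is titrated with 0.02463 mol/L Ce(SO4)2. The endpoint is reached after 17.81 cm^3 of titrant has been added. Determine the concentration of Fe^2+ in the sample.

0.0325 M

n(Ce(SO4)2) = 0.02463 x 0.01781 = 0.0004387 mol.
From the balanced equation, 1 mol Ce(SO4)2 reacts with 1 mol Fe^2+, so n(Fe^2+) = 0.0004387 x 1/1 = 0.0004387 mol.
[Fe^2+] = 0.0004387 / 0.01350 L = 0.0325 M.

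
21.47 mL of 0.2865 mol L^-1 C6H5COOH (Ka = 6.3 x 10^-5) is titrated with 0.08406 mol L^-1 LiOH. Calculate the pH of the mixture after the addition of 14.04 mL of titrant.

3.58

Initial n(C6H5COOH) = 0.2865 x 0.02147 = 0.006151 mol.
n(LiOH) added = 0.08406 x 0.01404 = 0.001180 mol, converting that many moles of C6H5COOH to C6H5COO-.
Remaining n(C6H5COOH) = 0.004971 mol; n(C6H5COO-) = 0.001180 mol.
By Henderson-Hasselbalch, pH = pKa + log([A^-]/[HA]) = 4.20 + log(0.001180/0.004971) = 4.20 + (-0.62) = 3.58.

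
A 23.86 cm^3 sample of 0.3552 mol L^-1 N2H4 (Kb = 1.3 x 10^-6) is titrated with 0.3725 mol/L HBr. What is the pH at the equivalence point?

n(N2H4) = 0.3552 x 0.02386 = 0.008475 mol; V(HBr) at equivalence = 0.008475/0.3725 = 0.02275 L.
At equivalence the base is fully converted to N2H5+; total volume = 0.04661 L, so [N2H5+] = 0.008475/0.04661 = 0.1818 M.
Ka(N2H5+) = Kw/Kb = 1.0e-14 / 1.3 x 10^-6 = 7.69e-9.
[H^+] = sqrt(Ka x [N2H5+]) = sqrt(7.69e-9 x 0.1818) = 3.74e-5 M.
pH = -log(3.74e-5) = 4.43.

4.43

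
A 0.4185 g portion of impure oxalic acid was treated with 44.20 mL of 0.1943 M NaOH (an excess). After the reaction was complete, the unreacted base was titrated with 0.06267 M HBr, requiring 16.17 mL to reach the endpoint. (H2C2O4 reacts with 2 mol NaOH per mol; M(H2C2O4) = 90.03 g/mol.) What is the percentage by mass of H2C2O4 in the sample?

81.5%

Total n(NaOH) added = 0.1943 x 0.04420 = 0.008588 mol.
n(HBr) used = 0.06267 x 0.01617 = 0.001013 mol, which equals the excess n(NaOH).
So n(NaOH) consumed by the sample = 0.008588 - 0.001013 = 0.007575 mol.
n(H2C2O4) = 0.007575 / 2 = 0.003787 mol.
mass H2C2O4 = 0.003787 x 90.03 = 0.3410 g, so %H2C2O4 = 0.3410/0.4185 x 100 = 81.5%.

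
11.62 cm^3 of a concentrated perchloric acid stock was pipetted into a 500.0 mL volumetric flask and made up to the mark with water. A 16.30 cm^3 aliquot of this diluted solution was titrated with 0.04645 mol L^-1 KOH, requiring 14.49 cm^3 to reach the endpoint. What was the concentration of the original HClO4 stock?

1.78 M

n(KOH) = 0.04645 x 0.01449 = 0.0006731 mol.
n(HClO4) in the aliquot = 0.0006731 mol.
[diluted HClO4] = 0.0006731 / 0.01630 = 0.04129 M.
Dilution factor = 500.0/11.62 = 43.03, so [stock] = 0.04129 x 43.03 = 1.78 M.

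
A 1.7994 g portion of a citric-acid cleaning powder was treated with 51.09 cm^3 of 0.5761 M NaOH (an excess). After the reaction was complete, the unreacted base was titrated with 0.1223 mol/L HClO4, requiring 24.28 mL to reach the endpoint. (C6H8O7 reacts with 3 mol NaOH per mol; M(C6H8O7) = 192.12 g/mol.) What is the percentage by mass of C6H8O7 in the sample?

Total n(NaOH) added = 0.5761 x 0.05109 = 0.02943 mol.
n(HClO4) used = 0.1223 x 0.02428 = 0.002969 mol, which equals the excess n(NaOH).
So n(NaOH) consumed by the sample = 0.02943 - 0.002969 = 0.02646 mol.
n(C6H8O7) = 0.02646 / 3 = 0.008821 mol.
mass C6H8O7 = 0.008821 x 192.12 = 1.695 g, so %C6H8O7 = 1.695/1.7994 x 100 = 94.2%.

94.2%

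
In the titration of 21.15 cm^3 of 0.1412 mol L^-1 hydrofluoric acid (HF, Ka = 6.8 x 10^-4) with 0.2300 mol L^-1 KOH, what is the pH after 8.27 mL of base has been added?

Initial n(HF) = 0.1412 x 0.02115 = 0.002986 mol.
n(KOH) added = 0.2300 x 0.008270 = 0.001902 mol, converting that many moles of HF to F-.
Remaining n(HF) = 0.001084 mol; n(F-) = 0.001902 mol.
By Henderson-Hasselbalch, pH = pKa + log([A^-]/[HA]) = 3.17 + log(0.001902/0.001084) = 3.17 + (+0.24) = 3.41.

3.41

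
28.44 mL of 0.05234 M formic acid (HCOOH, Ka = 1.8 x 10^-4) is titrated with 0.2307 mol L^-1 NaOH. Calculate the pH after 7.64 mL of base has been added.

n(acid) = 0.05234 x 0.02844 = 0.001489 mol; n(NaOH) added = 0.2307 x 0.007640 = 0.001763 mol.
Base is in excess by 0.001763 - 0.001489 = 0.0002740 mol in a total volume of 0.03608 L.
[OH^-] = 0.0002740/0.03608 = 0.007594 M, so pOH = 2.12 and pH = 14.00 - 2.12 = 11.88.

11.88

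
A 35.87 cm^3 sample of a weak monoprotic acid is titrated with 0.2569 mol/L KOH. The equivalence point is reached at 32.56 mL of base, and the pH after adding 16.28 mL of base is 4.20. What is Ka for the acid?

6.3 x 10^-5

16.28 mL is half of the equivalence volume, so this is the half-equivalence point where [HA] = [A^-].
At half-equivalence pH = pKa, so pKa = 4.20.
Ka = 10^(-4.20) = 6.3 x 10^-5.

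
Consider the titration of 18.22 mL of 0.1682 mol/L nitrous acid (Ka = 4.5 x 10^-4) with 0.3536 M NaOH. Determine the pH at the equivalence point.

n(HNO2) = 0.1682 x 0.01822 = 0.003065 mol; V(NaOH) at equivalence = 0.003065/0.3536 = 0.008667 L.
At equivalence all the acid is converted to NO2-; total volume = 0.01822 + 0.008667 = 0.02689 L, so [NO2-] = 0.003065/0.02689 = 0.1140 M.
Kb = Kw/Ka = 1.0e-14 / 4.5 x 10^-4 = 2.22e-11.
[OH^-] = sqrt(Kb x [NO2-]) = sqrt(2.22e-11 x 0.1140) = 1.59e-6 M.
pOH = 5.80, so pH = 14.00 - 5.80 = 8.20.

8.20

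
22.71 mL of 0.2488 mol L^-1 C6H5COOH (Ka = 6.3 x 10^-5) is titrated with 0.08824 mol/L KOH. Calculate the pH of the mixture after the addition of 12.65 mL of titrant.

3.59

Initial n(C6H5COOH) = 0.2488 x 0.02271 = 0.005650 mol.
n(KOH) added = 0.08824 x 0.01265 = 0.001116 mol, converting that many moles of C6H5COOH to C6H5COO-.
Remaining n(C6H5COOH) = 0.004534 mol; n(C6H5COO-) = 0.001116 mol.
By Henderson-Hasselbalch, pH = pKa + log([A^-]/[HA]) = 4.20 + log(0.001116/0.004534) = 4.20 + (-0.61) = 3.59.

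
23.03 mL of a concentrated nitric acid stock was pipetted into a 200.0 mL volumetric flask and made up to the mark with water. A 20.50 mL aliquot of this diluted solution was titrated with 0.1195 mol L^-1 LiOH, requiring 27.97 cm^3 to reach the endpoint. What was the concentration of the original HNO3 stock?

1.42 M

n(LiOH) = 0.1195 x 0.02797 = 0.003342 mol.
n(HNO3) in the aliquot = 0.003342 mol.
[diluted HNO3] = 0.003342 / 0.02050 = 0.1630 M.
Dilution factor = 200.0/23.03 = 8.684, so [stock] = 0.1630 x 8.684 = 1.42 M.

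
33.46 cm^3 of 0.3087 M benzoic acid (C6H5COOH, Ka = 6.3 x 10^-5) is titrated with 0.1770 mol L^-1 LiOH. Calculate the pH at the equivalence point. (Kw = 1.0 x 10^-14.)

8.63

n(C6H5COOH) = 0.3087 x 0.03346 = 0.01033 mol; V(LiOH) at equivalence = 0.01033/0.1770 = 0.05836 L.
At equivalence all the acid is converted to C6H5COO-; total volume = 0.03346 + 0.05836 = 0.09182 L, so [C6H5COO-] = 0.01033/0.09182 = 0.1125 M.
Kb = Kw/Ka = 1.0e-14 / 6.3 x 10^-5 = 1.59e-10.
[OH^-] = sqrt(Kb x [C6H5COO-]) = sqrt(1.59e-10 x 0.1125) = 4.23e-6 M.
pOH = 5.37, so pH = 14.00 - 5.37 = 8.63.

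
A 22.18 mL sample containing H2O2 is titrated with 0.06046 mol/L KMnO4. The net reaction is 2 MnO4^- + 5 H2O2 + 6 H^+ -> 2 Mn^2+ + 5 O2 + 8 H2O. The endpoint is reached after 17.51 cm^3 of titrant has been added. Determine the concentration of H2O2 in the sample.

0.119 M

n(KMnO4) = 0.06046 x 0.01751 = 0.001059 mol.
From the balanced equation, 2 mol KMnO4 reacts with 5 mol H2O2, so n(H2O2) = 0.001059 x 5/2 = 0.002647 mol.
[H2O2] = 0.002647 / 0.02218 L = 0.119 M.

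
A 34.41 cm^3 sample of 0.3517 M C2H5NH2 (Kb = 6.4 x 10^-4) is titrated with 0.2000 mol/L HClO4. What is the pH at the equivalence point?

n(C2H5NH2) = 0.3517 x 0.03441 = 0.01210 mol; V(HClO4) at equivalence = 0.01210/0.2000 = 0.06051 L.
At equivalence the base is fully converted to C2H5NH3+; total volume = 0.09492 L, so [C2H5NH3+] = 0.01210/0.09492 = 0.1275 M.
Ka(C2H5NH3+) = Kw/Kb = 1.0e-14 / 6.4 x 10^-4 = 1.56e-11.
[H^+] = sqrt(Ka x [C2H5NH3+]) = sqrt(1.56e-11 x 0.1275) = 1.41e-6 M.
pH = -log(1.41e-6) = 5.85.

5.85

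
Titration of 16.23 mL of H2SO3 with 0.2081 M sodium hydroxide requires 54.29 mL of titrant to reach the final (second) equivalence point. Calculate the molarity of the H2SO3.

0.348 M

n(NaOH) = 0.2081 x 0.05429 = 0.01130 mol.
At the final (second) equivalence point, 2 mol OH^- react per mol H2SO3, so n(H2SO3) = 0.01130 / 2 = 0.005649 mol.
[H2SO3] = 0.005649 / 0.01623 L = 0.348 M.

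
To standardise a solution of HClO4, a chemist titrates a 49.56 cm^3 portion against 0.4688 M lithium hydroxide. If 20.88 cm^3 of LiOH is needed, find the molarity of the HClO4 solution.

n(LiOH) delivered = 0.4688 x 0.02088 = 0.009789 mol.
For a 1:1 reaction, n(HClO4) = 0.009789 mol.
[HClO4] = 0.009789 mol / 0.04956 L = 0.198 M.

0.198 M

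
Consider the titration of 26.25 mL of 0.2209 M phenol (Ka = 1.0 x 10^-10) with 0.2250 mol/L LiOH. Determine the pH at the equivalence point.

11.52

n(C6H5OH) = 0.2209 x 0.02625 = 0.005799 mol; V(LiOH) at equivalence = 0.005799/0.2250 = 0.02577 L.
At equivalence all the acid is converted to C6H5O-; total volume = 0.02625 + 0.02577 = 0.05202 L, so [C6H5O-] = 0.005799/0.05202 = 0.1115 M.
Kb = Kw/Ka = 1.0e-14 / 1.0 x 10^-10 = 0.000100.
[OH^-] = sqrt(Kb x [C6H5O-]) = sqrt(0.000100 x 0.1115) = 0.00334 M.
pOH = 2.48, so pH = 14.00 - 2.48 = 11.52.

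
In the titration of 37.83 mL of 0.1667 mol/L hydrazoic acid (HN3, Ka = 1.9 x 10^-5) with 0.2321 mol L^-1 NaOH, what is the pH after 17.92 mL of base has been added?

Initial n(HN3) = 0.1667 x 0.03783 = 0.006306 mol.
n(NaOH) added = 0.2321 x 0.01792 = 0.004159 mol, converting that many moles of HN3 to N3-.
Remaining n(HN3) = 0.002147 mol; n(N3-) = 0.004159 mol.
By Henderson-Hasselbalch, pH = pKa + log([A^-]/[HA]) = 4.72 + log(0.004159/0.002147) = 4.72 + (+0.29) = 5.01.

5.01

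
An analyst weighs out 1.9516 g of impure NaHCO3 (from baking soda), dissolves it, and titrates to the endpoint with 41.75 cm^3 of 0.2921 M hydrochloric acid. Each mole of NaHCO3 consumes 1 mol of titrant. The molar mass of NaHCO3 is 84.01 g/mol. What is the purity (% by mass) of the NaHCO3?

n(HCl) = 0.2921 x 0.04175 = 0.01220 mol.
n(NaHCO3) = 0.01220 / 1 = 0.01220 mol.
mass of NaHCO3 = 0.01220 x 84.01 = 1.025 g.
% purity = 1.025 / 1.9516 x 100 = 52.5%.

52.5%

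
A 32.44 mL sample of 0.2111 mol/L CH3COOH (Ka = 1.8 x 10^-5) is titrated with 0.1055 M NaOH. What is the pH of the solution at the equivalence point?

n(CH3COOH) = 0.2111 x 0.03244 = 0.006848 mol; V(NaOH) at equivalence = 0.006848/0.1055 = 0.06491 L.
At equivalence all the acid is converted to CH3COO-; total volume = 0.03244 + 0.06491 = 0.09735 L, so [CH3COO-] = 0.006848/0.09735 = 0.07034 M.
Kb = Kw/Ka = 1.0e-14 / 1.8 x 10^-5 = 5.56e-10.
[OH^-] = sqrt(Kb x [CH3COO-]) = sqrt(5.56e-10 x 0.07034) = 6.25e-6 M.
pOH = 5.20, so pH = 14.00 - 5.20 = 8.80.

8.80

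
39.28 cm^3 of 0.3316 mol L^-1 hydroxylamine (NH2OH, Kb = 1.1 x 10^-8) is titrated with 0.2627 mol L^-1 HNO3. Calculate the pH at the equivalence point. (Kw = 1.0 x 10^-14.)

3.44

n(NH2OH) = 0.3316 x 0.03928 = 0.01303 mol; V(HNO3) at equivalence = 0.01303/0.2627 = 0.04958 L.
At equivalence the base is fully converted to NH3OH+; total volume = 0.08886 L, so [NH3OH+] = 0.01303/0.08886 = 0.1466 M.
Ka(NH3OH+) = Kw/Kb = 1.0e-14 / 1.1 x 10^-8 = 9.09e-7.
[H^+] = sqrt(Ka x [NH3OH+]) = sqrt(9.09e-7 x 0.1466) = 0.000365 M.
pH = -log(0.000365) = 3.44.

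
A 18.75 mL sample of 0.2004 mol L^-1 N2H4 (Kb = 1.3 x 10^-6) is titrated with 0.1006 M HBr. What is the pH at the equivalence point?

4.64

n(N2H4) = 0.2004 x 0.01875 = 0.003757 mol; V(HBr) at equivalence = 0.003757/0.1006 = 0.03735 L.
At equivalence the base is fully converted to N2H5+; total volume = 0.05610 L, so [N2H5+] = 0.003757/0.05610 = 0.06698 M.
Ka(N2H5+) = Kw/Kb = 1.0e-14 / 1.3 x 10^-6 = 7.69e-9.
[H^+] = sqrt(Ka x [N2H5+]) = sqrt(7.69e-9 x 0.06698) = 2.27e-5 M.
pH = -log(2.27e-5) = 4.64.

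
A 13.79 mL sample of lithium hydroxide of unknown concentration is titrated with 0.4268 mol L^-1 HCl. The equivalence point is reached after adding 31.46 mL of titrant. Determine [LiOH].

0.974 M

n(HCl) delivered = 0.4268 x 0.03146 = 0.01343 mol.
For a 1:1 reaction, n(LiOH) = 0.01343 mol.
[LiOH] = 0.01343 mol / 0.01379 L = 0.974 M.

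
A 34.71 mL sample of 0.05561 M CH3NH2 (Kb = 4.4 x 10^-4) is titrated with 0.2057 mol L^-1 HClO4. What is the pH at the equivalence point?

n(CH3NH2) = 0.05561 x 0.03471 = 0.001930 mol; V(HClO4) at equivalence = 0.001930/0.2057 = 0.009384 L.
At equivalence the base is fully converted to CH3NH3+; total volume = 0.04409 L, so [CH3NH3+] = 0.001930/0.04409 = 0.04378 M.
Ka(CH3NH3+) = Kw/Kb = 1.0e-14 / 4.4 x 10^-4 = 2.27e-11.
[H^+] = sqrt(Ka x [CH3NH3+]) = sqrt(2.27e-11 x 0.04378) = 9.97e-7 M.
pH = -log(9.97e-7) = 6.00.

6.00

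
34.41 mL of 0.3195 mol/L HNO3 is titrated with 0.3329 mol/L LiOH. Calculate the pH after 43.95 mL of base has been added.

n(acid) = 0.3195 x 0.03441 = 0.01099 mol; n(LiOH) added = 0.3329 x 0.04395 = 0.01463 mol.
Base is in excess by 0.01463 - 0.01099 = 0.003637 mol in a total volume of 0.07836 L.
[OH^-] = 0.003637/0.07836 = 0.04641 M, so pOH = 1.33 and pH = 14.00 - 1.33 = 12.67.

12.67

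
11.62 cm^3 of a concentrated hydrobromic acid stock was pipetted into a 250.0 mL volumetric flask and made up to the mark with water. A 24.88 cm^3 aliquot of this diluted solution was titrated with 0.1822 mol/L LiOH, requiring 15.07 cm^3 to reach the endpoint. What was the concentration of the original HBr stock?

n(LiOH) = 0.1822 x 0.01507 = 0.002746 mol.
n(HBr) in the aliquot = 0.002746 mol.
[diluted HBr] = 0.002746 / 0.02488 = 0.1104 M.
Dilution factor = 250.0/11.62 = 21.51, so [stock] = 0.1104 x 21.51 = 2.37 M.

2.37 M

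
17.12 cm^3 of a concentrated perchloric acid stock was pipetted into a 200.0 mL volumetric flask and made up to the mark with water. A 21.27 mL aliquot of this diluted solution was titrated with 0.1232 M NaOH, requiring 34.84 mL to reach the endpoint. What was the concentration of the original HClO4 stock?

n(NaOH) = 0.1232 x 0.03484 = 0.004292 mol.
n(HClO4) in the aliquot = 0.004292 mol.
[diluted HClO4] = 0.004292 / 0.02127 = 0.2018 M.
Dilution factor = 200.0/17.12 = 11.68, so [stock] = 0.2018 x 11.68 = 2.36 M.

2.36 M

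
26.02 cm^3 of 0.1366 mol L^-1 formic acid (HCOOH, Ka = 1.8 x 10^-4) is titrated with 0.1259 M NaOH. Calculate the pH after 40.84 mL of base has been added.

12.38

n(acid) = 0.1366 x 0.02602 = 0.003554 mol; n(NaOH) added = 0.1259 x 0.04084 = 0.005142 mol.
Base is in excess by 0.005142 - 0.003554 = 0.001587 mol in a total volume of 0.06686 L.
[OH^-] = 0.001587/0.06686 = 0.02374 M, so pOH = 1.62 and pH = 14.00 - 1.62 = 12.38.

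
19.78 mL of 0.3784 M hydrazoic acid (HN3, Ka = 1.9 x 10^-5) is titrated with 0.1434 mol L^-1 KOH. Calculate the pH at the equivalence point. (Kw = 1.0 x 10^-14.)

8.87

n(HN3) = 0.3784 x 0.01978 = 0.007485 mol; V(KOH) at equivalence = 0.007485/0.1434 = 0.05219 L.
At equivalence all the acid is converted to N3-; total volume = 0.01978 + 0.05219 = 0.07197 L, so [N3-] = 0.007485/0.07197 = 0.1040 M.
Kb = Kw/Ka = 1.0e-14 / 1.9 x 10^-5 = 5.26e-10.
[OH^-] = sqrt(Kb x [N3-]) = sqrt(5.26e-10 x 0.1040) = 7.40e-6 M.
pOH = 5.13, so pH = 14.00 - 5.13 = 8.87.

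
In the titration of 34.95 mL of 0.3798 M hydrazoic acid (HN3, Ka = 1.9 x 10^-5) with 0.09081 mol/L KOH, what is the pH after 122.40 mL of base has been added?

Initial n(HN3) = 0.3798 x 0.03495 = 0.01327 mol.
n(KOH) added = 0.09081 x 0.1224 = 0.01112 mol, converting that many moles of HN3 to N3-.
Remaining n(HN3) = 0.002159 mol; n(N3-) = 0.01112 mol.
By Henderson-Hasselbalch, pH = pKa + log([A^-]/[HA]) = 4.72 + log(0.01112/0.002159) = 4.72 + (+0.71) = 5.43.

5.43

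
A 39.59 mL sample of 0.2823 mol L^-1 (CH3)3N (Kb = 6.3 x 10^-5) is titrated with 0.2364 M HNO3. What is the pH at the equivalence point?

5.34

n((CH3)3N) = 0.2823 x 0.03959 = 0.01118 mol; V(HNO3) at equivalence = 0.01118/0.2364 = 0.04728 L.
At equivalence the base is fully converted to (CH3)3NH+; total volume = 0.08687 L, so [(CH3)3NH+] = 0.01118/0.08687 = 0.1287 M.
Ka((CH3)3NH+) = Kw/Kb = 1.0e-14 / 6.3 x 10^-5 = 1.59e-10.
[H^+] = sqrt(Ka x [(CH3)3NH+]) = sqrt(1.59e-10 x 0.1287) = 4.52e-6 M.
pH = -log(4.52e-6) = 5.34.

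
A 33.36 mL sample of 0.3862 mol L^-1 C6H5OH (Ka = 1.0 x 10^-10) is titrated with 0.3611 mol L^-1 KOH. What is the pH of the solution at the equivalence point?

11.64

n(C6H5OH) = 0.3862 x 0.03336 = 0.01288 mol; V(KOH) at equivalence = 0.01288/0.3611 = 0.03568 L.
At equivalence all the acid is converted to C6H5O-; total volume = 0.03336 + 0.03568 = 0.06904 L, so [C6H5O-] = 0.01288/0.06904 = 0.1866 M.
Kb = Kw/Ka = 1.0e-14 / 1.0 x 10^-10 = 0.000100.
[OH^-] = sqrt(Kb x [C6H5O-]) = sqrt(0.000100 x 0.1866) = 0.00432 M.
pOH = 2.36, so pH = 14.00 - 2.36 = 11.64.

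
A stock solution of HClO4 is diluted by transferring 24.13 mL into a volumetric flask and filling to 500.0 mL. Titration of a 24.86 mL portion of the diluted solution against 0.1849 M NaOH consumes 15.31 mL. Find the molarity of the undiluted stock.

n(NaOH) = 0.1849 x 0.01531 = 0.002831 mol.
n(HClO4) in the aliquot = 0.002831 mol.
[diluted HClO4] = 0.002831 / 0.02486 = 0.1139 M.
Dilution factor = 500.0/24.13 = 20.72, so [stock] = 0.1139 x 20.72 = 2.36 M.

2.36 M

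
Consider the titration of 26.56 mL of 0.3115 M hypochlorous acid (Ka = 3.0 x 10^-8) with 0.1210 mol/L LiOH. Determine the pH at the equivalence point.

10.23

n(HClO) = 0.3115 x 0.02656 = 0.008273 mol; V(LiOH) at equivalence = 0.008273/0.1210 = 0.06838 L.
At equivalence all the acid is converted to ClO-; total volume = 0.02656 + 0.06838 = 0.09494 L, so [ClO-] = 0.008273/0.09494 = 0.08715 M.
Kb = Kw/Ka = 1.0e-14 / 3.0 x 10^-8 = 3.33e-7.
[OH^-] = sqrt(Kb x [ClO-]) = sqrt(3.33e-7 x 0.08715) = 0.000170 M.
pOH = 3.77, so pH = 14.00 - 3.77 = 10.23.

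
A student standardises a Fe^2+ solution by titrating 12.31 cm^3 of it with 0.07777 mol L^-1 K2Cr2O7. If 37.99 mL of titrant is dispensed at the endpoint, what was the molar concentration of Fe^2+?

n(K2Cr2O7) = 0.07777 x 0.03799 = 0.002954 mol.
From the balanced equation, 1 mol K2Cr2O7 reacts with 6 mol Fe^2+, so n(Fe^2+) = 0.002954 x 6/1 = 0.01773 mol.
[Fe^2+] = 0.01773 / 0.01231 L = 1.44 M.

1.44 M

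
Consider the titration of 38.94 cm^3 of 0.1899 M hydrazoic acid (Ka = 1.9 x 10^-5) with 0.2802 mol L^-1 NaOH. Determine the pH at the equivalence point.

8.89

n(HN3) = 0.1899 x 0.03894 = 0.007395 mol; V(NaOH) at equivalence = 0.007395/0.2802 = 0.02639 L.
At equivalence all the acid is converted to N3-; total volume = 0.03894 + 0.02639 = 0.06533 L, so [N3-] = 0.007395/0.06533 = 0.1132 M.
Kb = Kw/Ka = 1.0e-14 / 1.9 x 10^-5 = 5.26e-10.
[OH^-] = sqrt(Kb x [N3-]) = sqrt(5.26e-10 x 0.1132) = 7.72e-6 M.
pOH = 5.11, so pH = 14.00 - 5.11 = 8.89.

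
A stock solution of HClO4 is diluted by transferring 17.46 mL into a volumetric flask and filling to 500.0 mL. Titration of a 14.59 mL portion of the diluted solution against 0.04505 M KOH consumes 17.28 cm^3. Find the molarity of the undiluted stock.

n(KOH) = 0.04505 x 0.01728 = 0.0007785 mol.
n(HClO4) in the aliquot = 0.0007785 mol.
[diluted HClO4] = 0.0007785 / 0.01459 = 0.05336 M.
Dilution factor = 500.0/17.46 = 28.64, so [stock] = 0.05336 x 28.64 = 1.53 M.

1.53 M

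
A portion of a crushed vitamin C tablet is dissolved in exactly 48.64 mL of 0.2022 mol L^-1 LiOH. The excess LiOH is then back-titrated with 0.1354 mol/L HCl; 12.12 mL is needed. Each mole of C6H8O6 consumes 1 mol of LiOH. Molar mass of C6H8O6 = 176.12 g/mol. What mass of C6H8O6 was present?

1.44 g

Total n(LiOH) added = 0.2022 x 0.04864 = 0.009835 mol.
n(HCl) used = 0.1354 x 0.01212 = 0.001641 mol, which equals the excess n(LiOH).
So n(LiOH) consumed by the sample = 0.009835 - 0.001641 = 0.008194 mol.
n(C6H8O6) = 0.008194 / 1 = 0.008194 mol.
mass = 0.008194 mol x 176.12 g/mol = 1.44 g.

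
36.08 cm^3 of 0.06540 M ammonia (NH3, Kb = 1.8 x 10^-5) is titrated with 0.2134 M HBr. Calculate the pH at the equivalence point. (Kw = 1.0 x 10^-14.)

5.28

n(NH3) = 0.06540 x 0.03608 = 0.002360 mol; V(HBr) at equivalence = 0.002360/0.2134 = 0.01106 L.
At equivalence the base is fully converted to NH4+; total volume = 0.04714 L, so [NH4+] = 0.002360/0.04714 = 0.05006 M.
Ka(NH4+) = Kw/Kb = 1.0e-14 / 1.8 x 10^-5 = 5.56e-10.
[H^+] = sqrt(Ka x [NH4+]) = sqrt(5.56e-10 x 0.05006) = 5.27e-6 M.
pH = -log(5.27e-6) = 5.28.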